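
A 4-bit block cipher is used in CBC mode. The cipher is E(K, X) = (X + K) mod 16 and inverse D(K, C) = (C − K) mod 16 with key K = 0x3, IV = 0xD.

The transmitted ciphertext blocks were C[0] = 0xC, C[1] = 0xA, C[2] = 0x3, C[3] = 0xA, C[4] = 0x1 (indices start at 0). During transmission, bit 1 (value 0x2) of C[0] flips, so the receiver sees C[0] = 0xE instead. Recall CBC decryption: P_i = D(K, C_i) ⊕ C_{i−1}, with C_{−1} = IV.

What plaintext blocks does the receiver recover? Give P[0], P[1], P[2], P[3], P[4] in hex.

Only C[0] changed, to 0xE. In CBC, a change in C_i garbles P_i and flips the same bit in P_{i+1}. Decrypting the received ciphertext:
P[0]: D(K, 0xE) = 0xB; 0xB ⊕ 0xD = 0x6.
P[1]: D(K, 0xA) = 0x7; 0x7 ⊕ 0xE = 0x9.
P[2]: D(K, 0x3) = 0x0; 0x0 ⊕ 0xA = 0xA.
P[3]: D(K, 0xA) = 0x7; 0x7 ⊕ 0x3 = 0x4.
P[4]: D(K, 0x1) = 0xE; 0xE ⊕ 0xA = 0x4.
Blocks that differ from the original plaintext: P[0], P[1].

P[0] = 0x6, P[1] = 0x9, P[2] = 0xA, P[3] = 0x4, P[4] = 0x4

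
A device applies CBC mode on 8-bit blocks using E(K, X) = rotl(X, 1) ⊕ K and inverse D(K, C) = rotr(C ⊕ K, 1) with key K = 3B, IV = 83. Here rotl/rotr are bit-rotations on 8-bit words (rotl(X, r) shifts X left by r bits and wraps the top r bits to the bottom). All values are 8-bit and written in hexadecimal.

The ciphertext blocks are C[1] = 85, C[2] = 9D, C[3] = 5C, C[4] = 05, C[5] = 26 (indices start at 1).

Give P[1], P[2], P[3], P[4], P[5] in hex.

CBC decryption: P_i = D(K, C_i) ⊕ C_{i−1}, with C_{0} = IV.
P[1]: D(K, 85) = 5F; 5F ⊕ 83 = DC.
P[2]: D(K, 9D) = 53; 53 ⊕ 85 = D6.
P[3]: D(K, 5C) = B3; B3 ⊕ 9D = 2E.
P[4]: D(K, 05) = 1F; 1F ⊕ 5C = 43.
P[5]: D(K, 26) = 8E; 8E ⊕ 05 = 8B.

P[1] = DC, P[2] = D6, P[3] = 2E, P[4] = 43, P[5] = 8B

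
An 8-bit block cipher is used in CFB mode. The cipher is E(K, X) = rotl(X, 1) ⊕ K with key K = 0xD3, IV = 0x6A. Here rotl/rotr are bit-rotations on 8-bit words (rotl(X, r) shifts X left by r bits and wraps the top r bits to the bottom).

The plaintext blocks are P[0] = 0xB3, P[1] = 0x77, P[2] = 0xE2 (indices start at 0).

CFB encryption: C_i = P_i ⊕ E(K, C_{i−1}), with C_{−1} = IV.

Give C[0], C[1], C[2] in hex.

C[0] = 0xB4, C[1] = 0xCD, C[2] = 0xAA

C[0]: E(K, 0x6A) = 0x07; 0xB3 ⊕ 0x07 = 0xB4.
C[1]: E(K, 0xB4) = 0xBA; 0x77 ⊕ 0xBA = 0xCD.
C[2]: E(K, 0xCD) = 0x48; 0xE2 ⊕ 0x48 = 0xAA.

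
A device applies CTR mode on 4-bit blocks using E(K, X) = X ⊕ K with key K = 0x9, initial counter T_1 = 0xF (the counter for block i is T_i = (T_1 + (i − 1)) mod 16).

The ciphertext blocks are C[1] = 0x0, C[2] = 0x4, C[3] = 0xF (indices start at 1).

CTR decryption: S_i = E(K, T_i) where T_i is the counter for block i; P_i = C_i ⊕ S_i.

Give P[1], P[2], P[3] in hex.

P[1]: T = 0xF, S = E(K, T) = 0x6; 0x0 ⊕ 0x6 = 0x6.
P[2]: T = 0x0, S = E(K, T) = 0x9; 0x4 ⊕ 0x9 = 0xD.
P[3]: T = 0x1, S = E(K, T) = 0x8; 0xF ⊕ 0x8 = 0x7.

P[1] = 0x6, P[2] = 0xD, P[3] = 0x7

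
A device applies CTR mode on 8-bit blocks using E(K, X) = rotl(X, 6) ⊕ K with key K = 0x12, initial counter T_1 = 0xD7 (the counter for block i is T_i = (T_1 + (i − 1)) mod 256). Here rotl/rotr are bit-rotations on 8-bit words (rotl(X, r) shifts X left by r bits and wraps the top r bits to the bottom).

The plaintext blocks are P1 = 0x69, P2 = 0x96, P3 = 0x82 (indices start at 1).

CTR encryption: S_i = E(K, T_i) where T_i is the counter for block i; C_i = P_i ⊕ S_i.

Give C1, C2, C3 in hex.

C1 = 0x8E, C2 = 0xB2, C3 = 0xE6

C1: T = 0xD7, S = E(K, T) = 0xE7; 0x69 ⊕ 0xE7 = 0x8E.
C2: T = 0xD8, S = E(K, T) = 0x24; 0x96 ⊕ 0x24 = 0xB2.
C3: T = 0xD9, S = E(K, T) = 0x64; 0x82 ⊕ 0x64 = 0xE6.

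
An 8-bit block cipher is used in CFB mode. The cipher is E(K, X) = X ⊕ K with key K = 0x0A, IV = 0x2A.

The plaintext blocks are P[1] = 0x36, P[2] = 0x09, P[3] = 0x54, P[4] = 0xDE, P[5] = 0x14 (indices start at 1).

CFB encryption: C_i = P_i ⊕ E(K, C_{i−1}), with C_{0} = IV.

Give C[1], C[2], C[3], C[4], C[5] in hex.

C[1] = 0x16, C[2] = 0x15, C[3] = 0x4B, C[4] = 0x9F, C[5] = 0x81

C[1]: E(K, 0x2A) = 0x20; 0x36 ⊕ 0x20 = 0x16.
C[2]: E(K, 0x16) = 0x1C; 0x09 ⊕ 0x1C = 0x15.
C[3]: E(K, 0x15) = 0x1F; 0x54 ⊕ 0x1F = 0x4B.
C[4]: E(K, 0x4B) = 0x41; 0xDE ⊕ 0x41 = 0x9F.
C[5]: E(K, 0x9F) = 0x95; 0x14 ⊕ 0x95 = 0x81.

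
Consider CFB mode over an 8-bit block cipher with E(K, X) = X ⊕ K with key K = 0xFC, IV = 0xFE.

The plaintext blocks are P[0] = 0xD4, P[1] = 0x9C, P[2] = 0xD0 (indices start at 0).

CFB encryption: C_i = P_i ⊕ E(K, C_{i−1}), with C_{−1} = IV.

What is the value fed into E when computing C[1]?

C[0]: E(K, 0xFE) = 0x02; 0xD4 ⊕ 0x02 = 0xD6.
C[1]: E(K, 0xD6) = 0x2A; 0x9C ⊕ 0x2A = 0xB6.
So the input to E for block [1] is 0xD6.

0xD6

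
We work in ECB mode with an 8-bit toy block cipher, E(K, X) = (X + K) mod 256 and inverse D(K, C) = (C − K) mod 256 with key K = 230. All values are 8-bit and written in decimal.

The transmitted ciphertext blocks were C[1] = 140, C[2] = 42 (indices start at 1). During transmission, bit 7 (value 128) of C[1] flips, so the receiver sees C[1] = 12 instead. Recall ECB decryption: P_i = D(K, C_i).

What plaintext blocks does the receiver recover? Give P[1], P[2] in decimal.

P[1] = 38, P[2] = 68

Only C[1] changed, to 12. In ECB, a change in C_i affects only P_i. Decrypting the received ciphertext:
P[1]: D(K, 12) = 38.
P[2]: D(K, 42) = 68.
Blocks that differ from the original plaintext: P[1].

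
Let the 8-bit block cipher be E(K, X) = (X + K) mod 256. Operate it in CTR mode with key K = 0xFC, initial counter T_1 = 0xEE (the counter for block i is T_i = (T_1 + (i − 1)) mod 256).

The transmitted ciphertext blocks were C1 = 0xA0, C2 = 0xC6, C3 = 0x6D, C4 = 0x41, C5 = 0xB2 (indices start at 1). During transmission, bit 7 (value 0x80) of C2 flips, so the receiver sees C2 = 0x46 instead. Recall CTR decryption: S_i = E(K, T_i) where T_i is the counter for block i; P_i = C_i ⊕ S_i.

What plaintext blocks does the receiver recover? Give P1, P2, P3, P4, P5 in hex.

P1 = 0x4A, P2 = 0xAD, P3 = 0x81, P4 = 0xAC, P5 = 0x5C

Only C2 changed, to 0x46. In CTR, a change in C_i flips the same bit in P_i only; the keystream is unaffected. Decrypting the received ciphertext:
P1: T = 0xEE, S = E(K, T) = 0xEA; 0xA0 ⊕ 0xEA = 0x4A.
P2: T = 0xEF, S = E(K, T) = 0xEB; 0x46 ⊕ 0xEB = 0xAD.
P3: T = 0xF0, S = E(K, T) = 0xEC; 0x6D ⊕ 0xEC = 0x81.
P4: T = 0xF1, S = E(K, T) = 0xED; 0x41 ⊕ 0xED = 0xAC.
P5: T = 0xF2, S = E(K, T) = 0xEE; 0xB2 ⊕ 0xEE = 0x5C.
Blocks that differ from the original plaintext: P2.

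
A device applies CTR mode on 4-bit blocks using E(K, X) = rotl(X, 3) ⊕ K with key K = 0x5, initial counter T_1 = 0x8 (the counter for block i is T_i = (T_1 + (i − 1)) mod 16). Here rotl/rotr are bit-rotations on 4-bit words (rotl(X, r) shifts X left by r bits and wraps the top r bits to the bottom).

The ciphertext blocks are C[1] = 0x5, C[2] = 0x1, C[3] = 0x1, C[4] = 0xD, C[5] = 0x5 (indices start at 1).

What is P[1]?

CTR decryption: S_i = E(K, T_i) where T_i is the counter for block i; P_i = C_i ⊕ S_i.
P[1]: T = 0x8, S = E(K, T) = 0x1; 0x5 ⊕ 0x1 = 0x4.

P[1] = 0x4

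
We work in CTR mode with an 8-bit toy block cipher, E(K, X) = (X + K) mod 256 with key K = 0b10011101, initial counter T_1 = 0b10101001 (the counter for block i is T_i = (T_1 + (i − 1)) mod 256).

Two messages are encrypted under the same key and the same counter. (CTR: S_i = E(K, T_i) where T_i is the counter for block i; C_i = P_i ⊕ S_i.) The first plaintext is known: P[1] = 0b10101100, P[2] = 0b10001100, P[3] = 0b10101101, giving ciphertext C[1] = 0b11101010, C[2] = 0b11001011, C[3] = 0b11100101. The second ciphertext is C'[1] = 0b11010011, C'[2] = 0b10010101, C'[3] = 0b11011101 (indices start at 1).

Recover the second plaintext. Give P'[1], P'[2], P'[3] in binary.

In CTR with a reused counter, both messages share the same keystream S_i, so C_i ⊕ C'_i = P_i ⊕ P'_i and thus P'_i = P_i ⊕ C_i ⊕ C'_i.
P'[1]: 0b10101100 ⊕ 0b11101010 ⊕ 0b11010011 = 0b10010101.
P'[2]: 0b10001100 ⊕ 0b11001011 ⊕ 0b10010101 = 0b11010010.
P'[3]: 0b10101101 ⊕ 0b11100101 ⊕ 0b11011101 = 0b10010101.

P'[1] = 0b10010101, P'[2] = 0b11010010, P'[3] = 0b10010101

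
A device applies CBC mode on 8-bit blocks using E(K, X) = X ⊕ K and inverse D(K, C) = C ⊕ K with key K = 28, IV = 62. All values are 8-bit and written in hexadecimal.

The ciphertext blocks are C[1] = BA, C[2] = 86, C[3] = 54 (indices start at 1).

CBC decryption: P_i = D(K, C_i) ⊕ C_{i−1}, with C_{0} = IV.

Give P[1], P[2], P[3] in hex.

P[1] = F0, P[2] = 14, P[3] = FA

P[1]: D(K, BA) = 92; 92 ⊕ 62 = F0.
P[2]: D(K, 86) = AE; AE ⊕ BA = 14.
P[3]: D(K, 54) = 7C; 7C ⊕ 86 = FA.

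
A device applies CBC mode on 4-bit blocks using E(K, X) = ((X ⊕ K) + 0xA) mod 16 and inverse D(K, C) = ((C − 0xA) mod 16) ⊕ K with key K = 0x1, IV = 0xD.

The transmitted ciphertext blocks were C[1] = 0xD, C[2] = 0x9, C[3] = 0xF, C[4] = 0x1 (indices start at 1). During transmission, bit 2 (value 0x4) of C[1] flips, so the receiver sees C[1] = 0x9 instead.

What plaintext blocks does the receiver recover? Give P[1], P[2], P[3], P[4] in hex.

CBC decryption: P_i = D(K, C_i) ⊕ C_{i−1}, with C_{0} = IV.
Only C[1] changed, to 0x9. In CBC, a change in C_i garbles P_i and flips the same bit in P_{i+1}. Decrypting the received ciphertext:
P[1]: D(K, 0x9) = 0xE; 0xE ⊕ 0xD = 0x3.
P[2]: D(K, 0x9) = 0xE; 0xE ⊕ 0x9 = 0x7.
P[3]: D(K, 0xF) = 0x4; 0x4 ⊕ 0x9 = 0xD.
P[4]: D(K, 0x1) = 0x6; 0x6 ⊕ 0xF = 0x9.
Blocks that differ from the original plaintext: P[1], P[2].

P[1] = 0x3, P[2] = 0x7, P[3] = 0xD, P[4] = 0x9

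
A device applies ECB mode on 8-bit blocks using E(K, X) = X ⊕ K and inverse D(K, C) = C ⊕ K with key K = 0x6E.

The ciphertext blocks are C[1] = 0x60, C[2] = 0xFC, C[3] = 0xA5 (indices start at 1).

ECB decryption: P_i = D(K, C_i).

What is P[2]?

P[2] = 0x92

P[2]: D(K, 0xFC) = 0x92.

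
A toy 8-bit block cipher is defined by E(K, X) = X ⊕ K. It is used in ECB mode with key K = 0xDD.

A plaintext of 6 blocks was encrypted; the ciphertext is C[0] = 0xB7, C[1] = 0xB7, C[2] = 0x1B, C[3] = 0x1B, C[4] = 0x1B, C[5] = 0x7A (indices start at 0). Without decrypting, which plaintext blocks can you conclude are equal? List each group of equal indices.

ECB encrypts each block independently with the same key, so equal ciphertext blocks imply equal plaintext blocks.
C[0] = C[1] = 0xB7, so P[0] = P[1].
C[2] = C[3] = C[4] = 0x1B, so P[2] = P[3] = P[4].

P[0] = P[1]; P[2] = P[3] = P[4]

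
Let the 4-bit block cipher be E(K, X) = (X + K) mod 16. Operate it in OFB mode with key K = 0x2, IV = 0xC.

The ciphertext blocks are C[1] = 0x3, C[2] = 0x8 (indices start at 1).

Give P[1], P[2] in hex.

P[1] = 0xD, P[2] = 0x8

OFB decryption: S_i = E(K, S_{i−1}) with S_{0} = IV; P_i = C_i ⊕ S_i.
P[1]: S = E(K, 0xC) = 0xE; 0x3 ⊕ 0xE = 0xD.
P[2]: S = E(K, 0xE) = 0x0; 0x8 ⊕ 0x0 = 0x8.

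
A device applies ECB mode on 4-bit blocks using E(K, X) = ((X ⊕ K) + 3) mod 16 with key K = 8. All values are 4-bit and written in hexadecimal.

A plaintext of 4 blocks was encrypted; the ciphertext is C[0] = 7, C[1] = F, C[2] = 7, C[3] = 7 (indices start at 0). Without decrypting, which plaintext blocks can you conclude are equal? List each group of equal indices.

P[0] = P[2] = P[3]

ECB encrypts each block independently with the same key, so equal ciphertext blocks imply equal plaintext blocks.
C[0] = C[2] = C[3] = 7, so P[0] = P[2] = P[3].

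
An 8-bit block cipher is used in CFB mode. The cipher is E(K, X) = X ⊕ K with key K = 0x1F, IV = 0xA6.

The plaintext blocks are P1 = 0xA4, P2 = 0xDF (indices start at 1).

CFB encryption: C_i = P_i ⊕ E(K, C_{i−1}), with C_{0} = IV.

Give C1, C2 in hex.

C1 = 0x1D, C2 = 0xDD

C1: E(K, 0xA6) = 0xB9; 0xA4 ⊕ 0xB9 = 0x1D.
C2: E(K, 0x1D) = 0x02; 0xDF ⊕ 0x02 = 0xDD.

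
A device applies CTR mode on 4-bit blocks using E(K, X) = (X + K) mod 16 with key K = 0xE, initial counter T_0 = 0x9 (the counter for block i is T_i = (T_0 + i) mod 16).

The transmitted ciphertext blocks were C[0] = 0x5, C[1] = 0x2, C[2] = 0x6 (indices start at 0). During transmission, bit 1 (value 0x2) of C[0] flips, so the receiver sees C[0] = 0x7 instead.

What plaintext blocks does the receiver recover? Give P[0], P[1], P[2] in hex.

CTR decryption: S_i = E(K, T_i) where T_i is the counter for block i; P_i = C_i ⊕ S_i.
Only C[0] changed, to 0x7. In CTR, a change in C_i flips the same bit in P_i only; the keystream is unaffected. Decrypting the received ciphertext:
P[0]: T = 0x9, S = E(K, T) = 0x7; 0x7 ⊕ 0x7 = 0x0.
P[1]: T = 0xA, S = E(K, T) = 0x8; 0x2 ⊕ 0x8 = 0xA.
P[2]: T = 0xB, S = E(K, T) = 0x9; 0x6 ⊕ 0x9 = 0xF.
Blocks that differ from the original plaintext: P[0].

P[0] = 0x0, P[1] = 0xA, P[2] = 0xF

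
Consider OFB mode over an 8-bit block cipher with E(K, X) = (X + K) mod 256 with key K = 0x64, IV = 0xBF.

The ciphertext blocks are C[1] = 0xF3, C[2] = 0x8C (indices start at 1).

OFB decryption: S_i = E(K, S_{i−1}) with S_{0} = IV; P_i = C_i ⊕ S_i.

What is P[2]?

P[1]: S = E(K, 0xBF) = 0x23; 0xF3 ⊕ 0x23 = 0xD0.
P[2]: S = E(K, 0x23) = 0x87; 0x8C ⊕ 0x87 = 0x0B.

P[2] = 0x0B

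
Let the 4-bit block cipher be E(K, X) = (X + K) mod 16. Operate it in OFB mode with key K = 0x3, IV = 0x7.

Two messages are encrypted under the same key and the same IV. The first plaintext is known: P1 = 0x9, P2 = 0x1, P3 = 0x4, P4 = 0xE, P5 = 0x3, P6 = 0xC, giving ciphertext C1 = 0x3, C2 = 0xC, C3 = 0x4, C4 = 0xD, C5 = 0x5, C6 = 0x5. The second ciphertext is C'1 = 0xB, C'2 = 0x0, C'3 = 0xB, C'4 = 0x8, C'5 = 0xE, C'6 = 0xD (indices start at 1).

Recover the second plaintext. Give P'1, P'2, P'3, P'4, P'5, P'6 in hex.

In OFB with a reused IV, both messages share the same keystream S_i, so C_i ⊕ C'_i = P_i ⊕ P'_i and thus P'_i = P_i ⊕ C_i ⊕ C'_i.
P'1: 0x9 ⊕ 0x3 ⊕ 0xB = 0x1.
P'2: 0x1 ⊕ 0xC ⊕ 0x0 = 0xD.
P'3: 0x4 ⊕ 0x4 ⊕ 0xB = 0xB.
P'4: 0xE ⊕ 0xD ⊕ 0x8 = 0xB.
P'5: 0x3 ⊕ 0x5 ⊕ 0xE = 0x8.
P'6: 0xC ⊕ 0x5 ⊕ 0xD = 0x4.

P'1 = 0x1, P'2 = 0xD, P'3 = 0xB, P'4 = 0xB, P'5 = 0x8, P'6 = 0x4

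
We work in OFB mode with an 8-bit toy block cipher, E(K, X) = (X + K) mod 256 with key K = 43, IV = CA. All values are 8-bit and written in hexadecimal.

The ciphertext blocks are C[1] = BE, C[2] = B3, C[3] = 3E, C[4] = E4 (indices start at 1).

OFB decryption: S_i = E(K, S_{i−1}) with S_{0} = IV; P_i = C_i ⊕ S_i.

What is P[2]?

P[2] = E3

P[1]: S = E(K, CA) = 0D; BE ⊕ 0D = B3.
P[2]: S = E(K, 0D) = 50; B3 ⊕ 50 = E3.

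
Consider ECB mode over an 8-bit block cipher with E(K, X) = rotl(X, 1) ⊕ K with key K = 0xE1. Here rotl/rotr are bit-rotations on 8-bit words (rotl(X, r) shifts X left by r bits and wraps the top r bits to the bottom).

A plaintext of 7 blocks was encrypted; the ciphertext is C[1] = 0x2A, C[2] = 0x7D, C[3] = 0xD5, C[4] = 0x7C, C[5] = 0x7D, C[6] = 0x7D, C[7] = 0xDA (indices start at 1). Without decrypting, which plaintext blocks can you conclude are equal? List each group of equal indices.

ECB encrypts each block independently with the same key, so equal ciphertext blocks imply equal plaintext blocks.
C[2] = C[5] = C[6] = 0x7D, so P[2] = P[5] = P[6].

P[2] = P[5] = P[6]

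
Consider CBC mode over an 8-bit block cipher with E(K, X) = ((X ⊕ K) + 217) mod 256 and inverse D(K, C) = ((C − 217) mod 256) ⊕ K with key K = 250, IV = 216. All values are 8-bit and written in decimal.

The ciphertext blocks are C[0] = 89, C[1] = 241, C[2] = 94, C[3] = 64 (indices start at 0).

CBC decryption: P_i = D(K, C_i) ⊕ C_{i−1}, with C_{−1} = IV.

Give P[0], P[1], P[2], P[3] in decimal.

P[0]: D(K, 89) = 122; 122 ⊕ 216 = 162.
P[1]: D(K, 241) = 226; 226 ⊕ 89 = 187.
P[2]: D(K, 94) = 127; 127 ⊕ 241 = 142.
P[3]: D(K, 64) = 157; 157 ⊕ 94 = 195.

P[0] = 162, P[1] = 187, P[2] = 142, P[3] = 195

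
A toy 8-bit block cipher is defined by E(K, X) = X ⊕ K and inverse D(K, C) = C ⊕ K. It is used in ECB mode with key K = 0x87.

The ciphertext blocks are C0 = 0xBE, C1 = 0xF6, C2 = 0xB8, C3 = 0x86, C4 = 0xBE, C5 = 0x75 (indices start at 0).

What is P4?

P4 = 0x39

ECB decryption: P_i = D(K, C_i).
P4: D(K, 0xBE) = 0x39.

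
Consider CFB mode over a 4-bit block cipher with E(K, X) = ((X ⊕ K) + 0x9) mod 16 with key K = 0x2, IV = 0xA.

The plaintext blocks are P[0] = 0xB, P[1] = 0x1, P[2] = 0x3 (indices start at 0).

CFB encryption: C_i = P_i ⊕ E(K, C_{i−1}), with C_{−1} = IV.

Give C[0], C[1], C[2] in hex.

C[0] = 0xA, C[1] = 0x0, C[2] = 0x8

C[0]: E(K, 0xA) = 0x1; 0xB ⊕ 0x1 = 0xA.
C[1]: E(K, 0xA) = 0x1; 0x1 ⊕ 0x1 = 0x0.
C[2]: E(K, 0x0) = 0xB; 0x3 ⊕ 0xB = 0x8.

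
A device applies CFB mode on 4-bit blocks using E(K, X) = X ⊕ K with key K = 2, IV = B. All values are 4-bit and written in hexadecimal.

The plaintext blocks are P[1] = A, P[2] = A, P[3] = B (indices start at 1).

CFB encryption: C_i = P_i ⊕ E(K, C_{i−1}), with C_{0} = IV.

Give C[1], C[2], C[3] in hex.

C[1] = 3, C[2] = B, C[3] = 2

C[1]: E(K, B) = 9; A ⊕ 9 = 3.
C[2]: E(K, 3) = 1; A ⊕ 1 = B.
C[3]: E(K, B) = 9; B ⊕ 9 = 2.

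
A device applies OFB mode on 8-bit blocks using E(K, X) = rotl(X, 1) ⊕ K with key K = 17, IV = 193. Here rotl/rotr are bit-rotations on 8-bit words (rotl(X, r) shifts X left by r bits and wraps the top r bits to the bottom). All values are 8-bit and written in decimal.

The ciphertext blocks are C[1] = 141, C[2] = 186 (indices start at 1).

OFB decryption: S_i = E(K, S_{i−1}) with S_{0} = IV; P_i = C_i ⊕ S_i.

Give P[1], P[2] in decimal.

P[1]: S = E(K, 193) = 146; 141 ⊕ 146 = 31.
P[2]: S = E(K, 146) = 52; 186 ⊕ 52 = 142.

P[1] = 31, P[2] = 142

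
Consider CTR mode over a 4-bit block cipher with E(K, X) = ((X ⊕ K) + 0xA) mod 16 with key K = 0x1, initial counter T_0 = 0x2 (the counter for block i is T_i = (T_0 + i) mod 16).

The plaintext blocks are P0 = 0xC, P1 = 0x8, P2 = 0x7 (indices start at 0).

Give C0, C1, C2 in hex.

C0 = 0x1, C1 = 0x4, C2 = 0x8

CTR encryption: S_i = E(K, T_i) where T_i is the counter for block i; C_i = P_i ⊕ S_i.
C0: T = 0x2, S = E(K, T) = 0xD; 0xC ⊕ 0xD = 0x1.
C1: T = 0x3, S = E(K, T) = 0xC; 0x8 ⊕ 0xC = 0x4.
C2: T = 0x4, S = E(K, T) = 0xF; 0x7 ⊕ 0xF = 0x8.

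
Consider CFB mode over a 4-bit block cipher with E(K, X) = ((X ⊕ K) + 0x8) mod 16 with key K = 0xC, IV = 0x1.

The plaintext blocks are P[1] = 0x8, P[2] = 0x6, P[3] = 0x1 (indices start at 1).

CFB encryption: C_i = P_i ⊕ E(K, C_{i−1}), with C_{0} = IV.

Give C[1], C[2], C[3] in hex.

C[1] = 0xD, C[2] = 0xF, C[3] = 0xA

C[1]: E(K, 0x1) = 0x5; 0x8 ⊕ 0x5 = 0xD.
C[2]: E(K, 0xD) = 0x9; 0x6 ⊕ 0x9 = 0xF.
C[3]: E(K, 0xF) = 0xB; 0x1 ⊕ 0xB = 0xA.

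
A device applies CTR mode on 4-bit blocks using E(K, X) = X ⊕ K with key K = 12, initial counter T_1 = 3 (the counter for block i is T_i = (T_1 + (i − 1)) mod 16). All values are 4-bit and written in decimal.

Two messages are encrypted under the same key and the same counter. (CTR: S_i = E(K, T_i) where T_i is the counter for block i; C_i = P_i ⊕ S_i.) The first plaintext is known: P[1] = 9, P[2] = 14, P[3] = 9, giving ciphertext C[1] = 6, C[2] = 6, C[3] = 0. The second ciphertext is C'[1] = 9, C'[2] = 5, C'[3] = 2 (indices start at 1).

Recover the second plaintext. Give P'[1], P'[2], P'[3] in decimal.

In CTR with a reused counter, both messages share the same keystream S_i, so C_i ⊕ C'_i = P_i ⊕ P'_i and thus P'_i = P_i ⊕ C_i ⊕ C'_i.
P'[1]: 9 ⊕ 6 ⊕ 9 = 6.
P'[2]: 14 ⊕ 6 ⊕ 5 = 13.
P'[3]: 9 ⊕ 0 ⊕ 2 = 11.

P'[1] = 6, P'[2] = 13, P'[3] = 11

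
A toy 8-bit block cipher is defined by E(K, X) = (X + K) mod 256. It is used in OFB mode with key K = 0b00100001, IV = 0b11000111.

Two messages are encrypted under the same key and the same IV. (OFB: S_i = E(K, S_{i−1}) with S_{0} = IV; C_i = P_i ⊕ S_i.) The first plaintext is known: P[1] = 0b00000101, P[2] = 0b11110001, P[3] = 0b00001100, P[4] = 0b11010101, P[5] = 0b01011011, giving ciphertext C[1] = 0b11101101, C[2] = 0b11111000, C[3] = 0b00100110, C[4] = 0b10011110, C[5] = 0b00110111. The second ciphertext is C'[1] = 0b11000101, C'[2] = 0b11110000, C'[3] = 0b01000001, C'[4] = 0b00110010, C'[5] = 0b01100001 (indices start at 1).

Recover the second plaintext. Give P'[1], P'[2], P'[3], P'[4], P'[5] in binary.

In OFB with a reused IV, both messages share the same keystream S_i, so C_i ⊕ C'_i = P_i ⊕ P'_i and thus P'_i = P_i ⊕ C_i ⊕ C'_i.
P'[1]: 0b00000101 ⊕ 0b11101101 ⊕ 0b11000101 = 0b00101101.
P'[2]: 0b11110001 ⊕ 0b11111000 ⊕ 0b11110000 = 0b11111001.
P'[3]: 0b00001100 ⊕ 0b00100110 ⊕ 0b01000001 = 0b01101011.
P'[4]: 0b11010101 ⊕ 0b10011110 ⊕ 0b00110010 = 0b01111001.
P'[5]: 0b01011011 ⊕ 0b00110111 ⊕ 0b01100001 = 0b00001101.

P'[1] = 0b00101101, P'[2] = 0b11111001, P'[3] = 0b01101011, P'[4] = 0b01111001, P'[5] = 0b00001101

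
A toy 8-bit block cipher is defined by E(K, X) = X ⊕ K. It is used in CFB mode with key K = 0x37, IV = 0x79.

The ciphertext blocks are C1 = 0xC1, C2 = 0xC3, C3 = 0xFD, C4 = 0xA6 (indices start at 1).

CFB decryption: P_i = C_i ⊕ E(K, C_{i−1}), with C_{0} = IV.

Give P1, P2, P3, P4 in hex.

P1 = 0x8F, P2 = 0x35, P3 = 0x09, P4 = 0x6C

P1: E(K, 0x79) = 0x4E; 0xC1 ⊕ 0x4E = 0x8F.
P2: E(K, 0xC1) = 0xF6; 0xC3 ⊕ 0xF6 = 0x35.
P3: E(K, 0xC3) = 0xF4; 0xFD ⊕ 0xF4 = 0x09.
P4: E(K, 0xFD) = 0xCA; 0xA6 ⊕ 0xCA = 0x6C.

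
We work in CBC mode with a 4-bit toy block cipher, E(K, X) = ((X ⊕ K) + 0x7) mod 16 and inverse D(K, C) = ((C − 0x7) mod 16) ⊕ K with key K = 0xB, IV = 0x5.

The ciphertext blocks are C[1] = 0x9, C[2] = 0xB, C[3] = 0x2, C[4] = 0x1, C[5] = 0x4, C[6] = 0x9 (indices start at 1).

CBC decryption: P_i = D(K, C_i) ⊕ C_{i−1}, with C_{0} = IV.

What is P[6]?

P[6]: D(K, 0x9) = 0x9; 0x9 ⊕ 0x4 = 0xD.

P[6] = 0xD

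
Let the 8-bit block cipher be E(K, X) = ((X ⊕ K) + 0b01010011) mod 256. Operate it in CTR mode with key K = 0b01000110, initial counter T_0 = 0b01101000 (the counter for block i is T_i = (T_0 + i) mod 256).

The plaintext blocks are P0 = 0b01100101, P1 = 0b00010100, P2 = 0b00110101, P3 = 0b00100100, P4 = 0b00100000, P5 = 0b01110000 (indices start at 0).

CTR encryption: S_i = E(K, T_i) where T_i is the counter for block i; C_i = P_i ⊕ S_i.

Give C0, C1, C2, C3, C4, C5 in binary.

C0: T = 0b01101000, S = E(K, T) = 0b10000001; 0b01100101 ⊕ 0b10000001 = 0b11100100.
C1: T = 0b01101001, S = E(K, T) = 0b10000010; 0b00010100 ⊕ 0b10000010 = 0b10010110.
C2: T = 0b01101010, S = E(K, T) = 0b01111111; 0b00110101 ⊕ 0b01111111 = 0b01001010.
C3: T = 0b01101011, S = E(K, T) = 0b10000000; 0b00100100 ⊕ 0b10000000 = 0b10100100.
C4: T = 0b01101100, S = E(K, T) = 0b01111101; 0b00100000 ⊕ 0b01111101 = 0b01011101.
C5: T = 0b01101101, S = E(K, T) = 0b01111110; 0b01110000 ⊕ 0b01111110 = 0b00001110.

C0 = 0b11100100, C1 = 0b10010110, C2 = 0b01001010, C3 = 0b10100100, C4 = 0b01011101, C5 = 0b00001110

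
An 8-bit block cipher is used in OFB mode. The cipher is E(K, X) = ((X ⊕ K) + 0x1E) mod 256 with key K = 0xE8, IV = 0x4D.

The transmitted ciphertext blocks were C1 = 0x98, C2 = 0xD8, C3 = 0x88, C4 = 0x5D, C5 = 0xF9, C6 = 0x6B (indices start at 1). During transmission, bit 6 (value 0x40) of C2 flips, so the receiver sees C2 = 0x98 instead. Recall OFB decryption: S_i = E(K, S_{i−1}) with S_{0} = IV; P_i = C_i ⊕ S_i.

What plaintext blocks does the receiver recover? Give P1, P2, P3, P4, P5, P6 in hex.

P1 = 0x5B, P2 = 0xD1, P3 = 0x37, P4 = 0x28, P5 = 0x42, P6 = 0x1A

Only C2 changed, to 0x98. In OFB, a change in C_i flips the same bit in P_i only; the keystream is unaffected. Decrypting the received ciphertext:
P1: S = E(K, 0x4D) = 0xC3; 0x98 ⊕ 0xC3 = 0x5B.
P2: S = E(K, 0xC3) = 0x49; 0x98 ⊕ 0x49 = 0xD1.
P3: S = E(K, 0x49) = 0xBF; 0x88 ⊕ 0xBF = 0x37.
P4: S = E(K, 0xBF) = 0x75; 0x5D ⊕ 0x75 = 0x28.
P5: S = E(K, 0x75) = 0xBB; 0xF9 ⊕ 0xBB = 0x42.
P6: S = E(K, 0xBB) = 0x71; 0x6B ⊕ 0x71 = 0x1A.
Blocks that differ from the original plaintext: P2.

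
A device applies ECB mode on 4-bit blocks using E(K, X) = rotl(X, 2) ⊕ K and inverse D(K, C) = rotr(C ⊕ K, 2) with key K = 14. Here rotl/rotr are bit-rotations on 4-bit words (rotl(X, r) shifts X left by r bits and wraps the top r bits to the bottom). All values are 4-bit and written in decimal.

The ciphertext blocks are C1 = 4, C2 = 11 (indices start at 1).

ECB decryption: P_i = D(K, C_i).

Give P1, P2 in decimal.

P1 = 10, P2 = 5

P1: D(K, 4) = 10.
P2: D(K, 11) = 5.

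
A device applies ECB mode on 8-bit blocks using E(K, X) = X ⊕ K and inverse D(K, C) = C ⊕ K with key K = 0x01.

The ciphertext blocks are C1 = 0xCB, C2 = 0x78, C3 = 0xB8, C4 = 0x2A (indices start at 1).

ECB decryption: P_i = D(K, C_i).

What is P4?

P4: D(K, 0x2A) = 0x2B.

P4 = 0x2B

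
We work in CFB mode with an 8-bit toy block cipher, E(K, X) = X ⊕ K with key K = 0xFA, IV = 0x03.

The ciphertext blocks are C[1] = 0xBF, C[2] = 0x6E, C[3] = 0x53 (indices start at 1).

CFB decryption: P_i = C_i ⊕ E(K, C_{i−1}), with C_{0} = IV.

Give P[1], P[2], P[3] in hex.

P[1] = 0x46, P[2] = 0x2B, P[3] = 0xC7

P[1]: E(K, 0x03) = 0xF9; 0xBF ⊕ 0xF9 = 0x46.
P[2]: E(K, 0xBF) = 0x45; 0x6E ⊕ 0x45 = 0x2B.
P[3]: E(K, 0x6E) = 0x94; 0x53 ⊕ 0x94 = 0xC7.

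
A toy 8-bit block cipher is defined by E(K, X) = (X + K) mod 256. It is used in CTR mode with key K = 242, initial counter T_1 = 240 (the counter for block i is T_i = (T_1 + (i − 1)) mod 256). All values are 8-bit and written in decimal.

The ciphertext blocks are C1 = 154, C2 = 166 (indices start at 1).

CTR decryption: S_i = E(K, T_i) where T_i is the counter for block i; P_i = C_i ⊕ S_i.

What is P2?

P2: T = 241, S = E(K, T) = 227; 166 ⊕ 227 = 69.

P2 = 69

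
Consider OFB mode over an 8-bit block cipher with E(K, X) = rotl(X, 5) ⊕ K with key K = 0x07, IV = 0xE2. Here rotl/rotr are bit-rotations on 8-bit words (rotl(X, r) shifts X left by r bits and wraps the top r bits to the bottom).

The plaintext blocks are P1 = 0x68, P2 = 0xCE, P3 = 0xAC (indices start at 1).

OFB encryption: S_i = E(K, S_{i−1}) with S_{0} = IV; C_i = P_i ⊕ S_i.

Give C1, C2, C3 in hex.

C1: S = E(K, 0xE2) = 0x5B; 0x68 ⊕ 0x5B = 0x33.
C2: S = E(K, 0x5B) = 0x6C; 0xCE ⊕ 0x6C = 0xA2.
C3: S = E(K, 0x6C) = 0x8A; 0xAC ⊕ 0x8A = 0x26.

C1 = 0x33, C2 = 0xA2, C3 = 0x26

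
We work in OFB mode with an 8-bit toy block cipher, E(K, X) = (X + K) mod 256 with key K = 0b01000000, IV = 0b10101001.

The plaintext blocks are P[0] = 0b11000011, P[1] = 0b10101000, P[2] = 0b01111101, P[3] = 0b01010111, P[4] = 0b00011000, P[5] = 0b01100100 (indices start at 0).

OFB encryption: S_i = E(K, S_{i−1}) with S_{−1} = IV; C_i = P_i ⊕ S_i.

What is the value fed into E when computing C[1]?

C[0]: S = E(K, 0b10101001) = 0b11101001; 0b11000011 ⊕ 0b11101001 = 0b00101010.
C[1]: S = E(K, 0b11101001) = 0b00101001; 0b10101000 ⊕ 0b00101001 = 0b10000001.
So the input to E for block [1] is 0b11101001.

0b11101001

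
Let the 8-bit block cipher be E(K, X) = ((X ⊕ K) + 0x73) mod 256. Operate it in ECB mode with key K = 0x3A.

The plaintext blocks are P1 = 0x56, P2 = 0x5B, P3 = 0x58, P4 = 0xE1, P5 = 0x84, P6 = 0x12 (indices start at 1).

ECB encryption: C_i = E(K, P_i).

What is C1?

C1: E(K, 0x56) = 0xDF.

C1 = 0xDF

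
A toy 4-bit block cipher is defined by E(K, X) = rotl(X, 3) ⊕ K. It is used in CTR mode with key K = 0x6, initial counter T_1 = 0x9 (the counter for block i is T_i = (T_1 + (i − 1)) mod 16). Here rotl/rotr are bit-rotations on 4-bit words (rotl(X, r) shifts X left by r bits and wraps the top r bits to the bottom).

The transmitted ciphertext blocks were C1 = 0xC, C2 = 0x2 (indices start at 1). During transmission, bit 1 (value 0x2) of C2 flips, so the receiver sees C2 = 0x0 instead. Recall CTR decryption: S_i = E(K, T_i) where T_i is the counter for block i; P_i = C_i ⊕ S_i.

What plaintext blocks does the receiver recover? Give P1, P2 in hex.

P1 = 0x6, P2 = 0x3

Only C2 changed, to 0x0. In CTR, a change in C_i flips the same bit in P_i only; the keystream is unaffected. Decrypting the received ciphertext:
P1: T = 0x9, S = E(K, T) = 0xA; 0xC ⊕ 0xA = 0x6.
P2: T = 0xA, S = E(K, T) = 0x3; 0x0 ⊕ 0x3 = 0x3.
Blocks that differ from the original plaintext: P2.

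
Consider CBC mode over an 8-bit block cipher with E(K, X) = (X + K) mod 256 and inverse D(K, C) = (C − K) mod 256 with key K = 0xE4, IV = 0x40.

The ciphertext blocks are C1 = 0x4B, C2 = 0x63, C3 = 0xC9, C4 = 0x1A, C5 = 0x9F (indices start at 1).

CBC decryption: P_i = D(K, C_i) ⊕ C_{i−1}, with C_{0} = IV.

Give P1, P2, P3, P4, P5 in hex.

P1: D(K, 0x4B) = 0x67; 0x67 ⊕ 0x40 = 0x27.
P2: D(K, 0x63) = 0x7F; 0x7F ⊕ 0x4B = 0x34.
P3: D(K, 0xC9) = 0xE5; 0xE5 ⊕ 0x63 = 0x86.
P4: D(K, 0x1A) = 0x36; 0x36 ⊕ 0xC9 = 0xFF.
P5: D(K, 0x9F) = 0xBB; 0xBB ⊕ 0x1A = 0xA1.

P1 = 0x27, P2 = 0x34, P3 = 0x86, P4 = 0xFF, P5 = 0xA1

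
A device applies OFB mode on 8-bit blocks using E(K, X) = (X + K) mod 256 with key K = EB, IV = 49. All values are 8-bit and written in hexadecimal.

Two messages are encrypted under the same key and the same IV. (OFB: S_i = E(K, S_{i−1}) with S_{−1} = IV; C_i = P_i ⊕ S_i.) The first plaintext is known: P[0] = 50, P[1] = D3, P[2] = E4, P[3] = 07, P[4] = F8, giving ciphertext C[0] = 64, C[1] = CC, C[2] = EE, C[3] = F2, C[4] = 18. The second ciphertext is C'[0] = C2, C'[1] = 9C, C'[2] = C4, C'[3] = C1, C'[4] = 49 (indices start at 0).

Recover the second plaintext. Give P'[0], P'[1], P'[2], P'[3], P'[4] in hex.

P'[0] = F6, P'[1] = 83, P'[2] = CE, P'[3] = 34, P'[4] = A9

In OFB with a reused IV, both messages share the same keystream S_i, so C_i ⊕ C'_i = P_i ⊕ P'_i and thus P'_i = P_i ⊕ C_i ⊕ C'_i.
P'[0]: 50 ⊕ 64 ⊕ C2 = F6.
P'[1]: D3 ⊕ CC ⊕ 9C = 83.
P'[2]: E4 ⊕ EE ⊕ C4 = CE.
P'[3]: 07 ⊕ F2 ⊕ C1 = 34.
P'[4]: F8 ⊕ 18 ⊕ 49 = A9.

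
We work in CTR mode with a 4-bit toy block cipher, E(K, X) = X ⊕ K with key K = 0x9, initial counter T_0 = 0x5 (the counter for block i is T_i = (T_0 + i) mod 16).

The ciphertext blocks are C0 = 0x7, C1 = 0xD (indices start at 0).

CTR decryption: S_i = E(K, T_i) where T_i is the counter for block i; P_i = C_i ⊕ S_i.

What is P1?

P1: T = 0x6, S = E(K, T) = 0xF; 0xD ⊕ 0xF = 0x2.

P1 = 0x2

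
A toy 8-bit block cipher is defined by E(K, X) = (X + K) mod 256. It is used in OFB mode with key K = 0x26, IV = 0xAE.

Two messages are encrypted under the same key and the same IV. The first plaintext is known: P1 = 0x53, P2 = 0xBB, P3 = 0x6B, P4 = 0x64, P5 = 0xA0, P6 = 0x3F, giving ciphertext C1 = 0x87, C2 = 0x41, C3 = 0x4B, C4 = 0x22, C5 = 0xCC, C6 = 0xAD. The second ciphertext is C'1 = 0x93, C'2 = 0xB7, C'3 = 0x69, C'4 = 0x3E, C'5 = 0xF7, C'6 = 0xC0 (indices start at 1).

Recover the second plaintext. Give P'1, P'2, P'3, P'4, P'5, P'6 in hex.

P'1 = 0x47, P'2 = 0x4D, P'3 = 0x49, P'4 = 0x78, P'5 = 0x9B, P'6 = 0x52

In OFB with a reused IV, both messages share the same keystream S_i, so C_i ⊕ C'_i = P_i ⊕ P'_i and thus P'_i = P_i ⊕ C_i ⊕ C'_i.
P'1: 0x53 ⊕ 0x87 ⊕ 0x93 = 0x47.
P'2: 0xBB ⊕ 0x41 ⊕ 0xB7 = 0x4D.
P'3: 0x6B ⊕ 0x4B ⊕ 0x69 = 0x49.
P'4: 0x64 ⊕ 0x22 ⊕ 0x3E = 0x78.
P'5: 0xA0 ⊕ 0xCC ⊕ 0xF7 = 0x9B.
P'6: 0x3F ⊕ 0xAD ⊕ 0xC0 = 0x52.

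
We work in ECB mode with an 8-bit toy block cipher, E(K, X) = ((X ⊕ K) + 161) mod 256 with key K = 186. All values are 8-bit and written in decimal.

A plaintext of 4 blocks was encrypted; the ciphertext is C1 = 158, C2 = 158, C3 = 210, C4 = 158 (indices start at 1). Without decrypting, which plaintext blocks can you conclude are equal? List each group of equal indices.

ECB encrypts each block independently with the same key, so equal ciphertext blocks imply equal plaintext blocks.
C1 = C2 = C4 = 158, so P1 = P2 = P4.

P1 = P2 = P4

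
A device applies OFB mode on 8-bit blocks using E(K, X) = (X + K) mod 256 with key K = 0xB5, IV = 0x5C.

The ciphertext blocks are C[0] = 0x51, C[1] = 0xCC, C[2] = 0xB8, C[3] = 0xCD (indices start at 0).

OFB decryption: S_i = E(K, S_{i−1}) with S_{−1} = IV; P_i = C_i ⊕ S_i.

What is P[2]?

P[0]: S = E(K, 0x5C) = 0x11; 0x51 ⊕ 0x11 = 0x40.
P[1]: S = E(K, 0x11) = 0xC6; 0xCC ⊕ 0xC6 = 0x0A.
P[2]: S = E(K, 0xC6) = 0x7B; 0xB8 ⊕ 0x7B = 0xC3.

P[2] = 0xC3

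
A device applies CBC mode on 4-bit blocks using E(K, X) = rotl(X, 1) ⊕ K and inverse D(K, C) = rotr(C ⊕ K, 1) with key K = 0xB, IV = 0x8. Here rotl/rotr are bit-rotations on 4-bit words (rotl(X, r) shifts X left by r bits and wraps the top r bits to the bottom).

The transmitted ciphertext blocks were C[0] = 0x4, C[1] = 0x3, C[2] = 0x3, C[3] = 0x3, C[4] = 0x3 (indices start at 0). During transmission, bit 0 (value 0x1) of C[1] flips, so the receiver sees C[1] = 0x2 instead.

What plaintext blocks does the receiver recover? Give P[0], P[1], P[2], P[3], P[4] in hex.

P[0] = 0x7, P[1] = 0x8, P[2] = 0x6, P[3] = 0x7, P[4] = 0x7

CBC decryption: P_i = D(K, C_i) ⊕ C_{i−1}, with C_{−1} = IV.
Only C[1] changed, to 0x2. In CBC, a change in C_i garbles P_i and flips the same bit in P_{i+1}. Decrypting the received ciphertext:
P[0]: D(K, 0x4) = 0xF; 0xF ⊕ 0x8 = 0x7.
P[1]: D(K, 0x2) = 0xC; 0xC ⊕ 0x4 = 0x8.
P[2]: D(K, 0x3) = 0x4; 0x4 ⊕ 0x2 = 0x6.
P[3]: D(K, 0x3) = 0x4; 0x4 ⊕ 0x3 = 0x7.
P[4]: D(K, 0x3) = 0x4; 0x4 ⊕ 0x3 = 0x7.
Blocks that differ from the original plaintext: P[1], P[2].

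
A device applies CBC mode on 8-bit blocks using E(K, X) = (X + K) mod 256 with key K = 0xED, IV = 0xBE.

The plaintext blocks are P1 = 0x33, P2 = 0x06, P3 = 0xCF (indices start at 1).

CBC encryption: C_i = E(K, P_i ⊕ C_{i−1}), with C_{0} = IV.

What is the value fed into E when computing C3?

0xA6

C1: P1 ⊕ 0xBE = 0x8D; E(K, 0x8D) = 0x7A.
C2: P2 ⊕ 0x7A = 0x7C; E(K, 0x7C) = 0x69.
C3: P3 ⊕ 0x69 = 0xA6; E(K, 0xA6) = 0x93.
So the input to E for block 3 is 0xA6.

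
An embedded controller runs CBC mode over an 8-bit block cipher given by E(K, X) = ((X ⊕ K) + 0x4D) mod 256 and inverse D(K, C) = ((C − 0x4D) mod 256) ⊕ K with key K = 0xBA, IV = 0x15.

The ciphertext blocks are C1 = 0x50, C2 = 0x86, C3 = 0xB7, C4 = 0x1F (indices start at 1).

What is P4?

CBC decryption: P_i = D(K, C_i) ⊕ C_{i−1}, with C_{0} = IV.
P4: D(K, 0x1F) = 0x68; 0x68 ⊕ 0xB7 = 0xDF.

P4 = 0xDF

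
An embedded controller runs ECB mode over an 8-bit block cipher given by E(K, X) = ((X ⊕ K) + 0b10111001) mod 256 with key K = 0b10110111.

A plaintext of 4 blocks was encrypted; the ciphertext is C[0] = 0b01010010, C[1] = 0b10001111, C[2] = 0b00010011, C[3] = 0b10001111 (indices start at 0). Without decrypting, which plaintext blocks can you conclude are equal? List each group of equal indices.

ECB encrypts each block independently with the same key, so equal ciphertext blocks imply equal plaintext blocks.
C[1] = C[3] = 0b10001111, so P[1] = P[3].

P[1] = P[3]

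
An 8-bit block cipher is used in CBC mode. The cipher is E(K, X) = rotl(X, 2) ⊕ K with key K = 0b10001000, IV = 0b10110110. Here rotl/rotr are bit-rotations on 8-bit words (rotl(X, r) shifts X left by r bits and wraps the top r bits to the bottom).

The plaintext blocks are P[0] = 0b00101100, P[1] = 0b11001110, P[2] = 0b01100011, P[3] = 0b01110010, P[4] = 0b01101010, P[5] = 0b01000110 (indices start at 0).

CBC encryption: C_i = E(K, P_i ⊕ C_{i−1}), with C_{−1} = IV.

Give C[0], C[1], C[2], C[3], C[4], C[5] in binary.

C[0] = 0b11100010, C[1] = 0b00111000, C[2] = 0b11100101, C[3] = 0b11010110, C[4] = 0b01111010, C[5] = 0b01111000

C[0]: P[0] ⊕ 0b10110110 = 0b10011010; E(K, 0b10011010) = 0b11100010.
C[1]: P[1] ⊕ 0b11100010 = 0b00101100; E(K, 0b00101100) = 0b00111000.
C[2]: P[2] ⊕ 0b00111000 = 0b01011011; E(K, 0b01011011) = 0b11100101.
C[3]: P[3] ⊕ 0b11100101 = 0b10010111; E(K, 0b10010111) = 0b11010110.
C[4]: P[4] ⊕ 0b11010110 = 0b10111100; E(K, 0b10111100) = 0b01111010.
C[5]: P[5] ⊕ 0b01111010 = 0b00111100; E(K, 0b00111100) = 0b01111000.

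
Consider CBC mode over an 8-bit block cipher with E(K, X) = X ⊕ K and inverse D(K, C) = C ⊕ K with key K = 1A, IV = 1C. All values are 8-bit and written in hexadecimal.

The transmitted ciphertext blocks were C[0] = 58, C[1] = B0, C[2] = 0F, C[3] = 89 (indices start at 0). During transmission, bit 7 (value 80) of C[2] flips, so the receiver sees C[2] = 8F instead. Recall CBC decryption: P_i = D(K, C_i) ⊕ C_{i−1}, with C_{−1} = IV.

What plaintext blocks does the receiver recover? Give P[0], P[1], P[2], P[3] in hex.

Only C[2] changed, to 8F. In CBC, a change in C_i garbles P_i and flips the same bit in P_{i+1}. Decrypting the received ciphertext:
P[0]: D(K, 58) = 42; 42 ⊕ 1C = 5E.
P[1]: D(K, B0) = AA; AA ⊕ 58 = F2.
P[2]: D(K, 8F) = 95; 95 ⊕ B0 = 25.
P[3]: D(K, 89) = 93; 93 ⊕ 8F = 1C.
Blocks that differ from the original plaintext: P[2], P[3].

P[0] = 5E, P[1] = F2, P[2] = 25, P[3] = 1C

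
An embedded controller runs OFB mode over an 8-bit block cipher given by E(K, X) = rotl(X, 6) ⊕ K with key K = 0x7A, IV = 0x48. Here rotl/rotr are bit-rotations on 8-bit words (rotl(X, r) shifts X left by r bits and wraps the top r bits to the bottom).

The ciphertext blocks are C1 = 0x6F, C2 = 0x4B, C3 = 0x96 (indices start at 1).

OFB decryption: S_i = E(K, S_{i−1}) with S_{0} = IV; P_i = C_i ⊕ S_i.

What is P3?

P1: S = E(K, 0x48) = 0x68; 0x6F ⊕ 0x68 = 0x07.
P2: S = E(K, 0x68) = 0x60; 0x4B ⊕ 0x60 = 0x2B.
P3: S = E(K, 0x60) = 0x62; 0x96 ⊕ 0x62 = 0xF4.

P3 = 0xF4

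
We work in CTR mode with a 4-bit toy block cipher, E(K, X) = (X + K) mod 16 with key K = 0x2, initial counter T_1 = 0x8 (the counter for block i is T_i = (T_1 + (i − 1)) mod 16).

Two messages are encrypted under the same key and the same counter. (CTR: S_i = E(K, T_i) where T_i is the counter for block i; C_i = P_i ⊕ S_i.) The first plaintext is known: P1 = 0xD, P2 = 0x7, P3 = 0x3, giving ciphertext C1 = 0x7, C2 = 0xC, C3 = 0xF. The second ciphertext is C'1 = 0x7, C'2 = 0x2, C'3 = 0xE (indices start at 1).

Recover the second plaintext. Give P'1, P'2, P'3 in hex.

P'1 = 0xD, P'2 = 0x9, P'3 = 0x2

In CTR with a reused counter, both messages share the same keystream S_i, so C_i ⊕ C'_i = P_i ⊕ P'_i and thus P'_i = P_i ⊕ C_i ⊕ C'_i.
P'1: 0xD ⊕ 0x7 ⊕ 0x7 = 0xD.
P'2: 0x7 ⊕ 0xC ⊕ 0x2 = 0x9.
P'3: 0x3 ⊕ 0xF ⊕ 0xE = 0x2.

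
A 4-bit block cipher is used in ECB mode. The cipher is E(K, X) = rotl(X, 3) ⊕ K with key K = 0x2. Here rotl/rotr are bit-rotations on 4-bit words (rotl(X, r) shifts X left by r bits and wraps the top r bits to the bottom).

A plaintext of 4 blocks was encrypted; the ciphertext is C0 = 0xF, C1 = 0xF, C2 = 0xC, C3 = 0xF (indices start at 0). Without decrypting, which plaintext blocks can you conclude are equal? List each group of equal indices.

P0 = P1 = P3

ECB encrypts each block independently with the same key, so equal ciphertext blocks imply equal plaintext blocks.
C0 = C1 = C3 = 0xF, so P0 = P1 = P3.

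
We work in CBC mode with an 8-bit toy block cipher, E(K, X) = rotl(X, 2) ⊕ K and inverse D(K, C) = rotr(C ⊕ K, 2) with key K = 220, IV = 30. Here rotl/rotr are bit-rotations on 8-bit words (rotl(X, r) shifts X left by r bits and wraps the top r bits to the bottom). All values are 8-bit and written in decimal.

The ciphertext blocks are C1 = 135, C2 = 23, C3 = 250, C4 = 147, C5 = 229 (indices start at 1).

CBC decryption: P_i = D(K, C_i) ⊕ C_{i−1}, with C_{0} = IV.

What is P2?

P2: D(K, 23) = 242; 242 ⊕ 135 = 117.

P2 = 117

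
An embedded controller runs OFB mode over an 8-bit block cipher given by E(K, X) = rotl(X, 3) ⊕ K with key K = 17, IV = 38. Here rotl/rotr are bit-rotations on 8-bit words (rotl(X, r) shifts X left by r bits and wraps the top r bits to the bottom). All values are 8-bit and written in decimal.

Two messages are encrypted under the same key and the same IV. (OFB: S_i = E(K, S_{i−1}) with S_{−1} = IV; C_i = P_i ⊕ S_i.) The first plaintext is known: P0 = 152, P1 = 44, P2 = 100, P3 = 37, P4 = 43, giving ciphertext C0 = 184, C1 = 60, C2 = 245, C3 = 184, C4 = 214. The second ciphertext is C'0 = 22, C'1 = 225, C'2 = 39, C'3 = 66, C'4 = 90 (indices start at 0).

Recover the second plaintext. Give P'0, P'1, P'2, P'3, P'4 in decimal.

In OFB with a reused IV, both messages share the same keystream S_i, so C_i ⊕ C'_i = P_i ⊕ P'_i and thus P'_i = P_i ⊕ C_i ⊕ C'_i.
P'0: 152 ⊕ 184 ⊕ 22 = 54.
P'1: 44 ⊕ 60 ⊕ 225 = 241.
P'2: 100 ⊕ 245 ⊕ 39 = 182.
P'3: 37 ⊕ 184 ⊕ 66 = 223.
P'4: 43 ⊕ 214 ⊕ 90 = 167.

P'0 = 54, P'1 = 241, P'2 = 182, P'3 = 223, P'4 = 167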